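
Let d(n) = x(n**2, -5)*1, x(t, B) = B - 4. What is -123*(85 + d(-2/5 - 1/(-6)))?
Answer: -9348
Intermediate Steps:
x(t, B) = -4 + B
d(n) = -9 (d(n) = (-4 - 5)*1 = -9*1 = -9)
-123*(85 + d(-2/5 - 1/(-6))) = -123*(85 - 9) = -123*76 = -9348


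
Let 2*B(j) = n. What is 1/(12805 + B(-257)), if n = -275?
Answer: 2/25335 ≈ 7.8942e-5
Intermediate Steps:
B(j) = -275/2 (B(j) = (½)*(-275) = -275/2)
1/(12805 + B(-257)) = 1/(12805 - 275/2) = 1/(25335/2) = 2/25335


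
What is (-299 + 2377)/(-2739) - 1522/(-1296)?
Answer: 245945/591624 ≈ 0.41571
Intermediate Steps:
(-299 + 2377)/(-2739) - 1522/(-1296) = 2078*(-1/2739) - 1522*(-1/1296) = -2078/2739 + 761/648 = 245945/591624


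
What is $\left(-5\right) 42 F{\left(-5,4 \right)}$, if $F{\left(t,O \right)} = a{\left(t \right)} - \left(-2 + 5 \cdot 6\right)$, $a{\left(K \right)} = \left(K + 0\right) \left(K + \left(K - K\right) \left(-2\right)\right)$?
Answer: $630$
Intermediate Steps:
$a{\left(K \right)} = K^{2}$ ($a{\left(K \right)} = K \left(K + 0 \left(-2\right)\right) = K \left(K + 0\right) = K K = K^{2}$)
$F{\left(t,O \right)} = -28 + t^{2}$ ($F{\left(t,O \right)} = t^{2} - \left(-2 + 5 \cdot 6\right) = t^{2} - \left(-2 + 30\right) = t^{2} - 28 = -28 + t^{2}$)
$\left(-5\right) 42 F{\left(-5,4 \right)} = \left(-5\right) 42 \left(-28 + \left(-5\right)^{2}\right) = - 210 \left(-28 + 25\right) = \left(-210\right) \left(-3\right) = 630$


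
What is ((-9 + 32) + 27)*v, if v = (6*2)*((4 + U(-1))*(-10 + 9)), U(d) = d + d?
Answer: -1200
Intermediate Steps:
U(d) = 2*d
v = -24 (v = (6*2)*((4 + 2*(-1))*(-10 + 9)) = 12*((4 - 2)*(-1)) = 12*(2*(-1)) = 12*(-2) = -24)
((-9 + 32) + 27)*v = ((-9 + 32) + 27)*(-24) = (23 + 27)*(-24) = 50*(-24) = -1200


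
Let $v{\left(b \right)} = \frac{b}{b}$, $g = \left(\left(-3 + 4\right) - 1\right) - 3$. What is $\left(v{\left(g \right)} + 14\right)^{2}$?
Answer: $225$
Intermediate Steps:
$g = -3$ ($g = \left(1 - 1\right) - 3 = 0 - 3 = -3$)
$v{\left(b \right)} = 1$
$\left(v{\left(g \right)} + 14\right)^{2} = \left(1 + 14\right)^{2} = 15^{2} = 225$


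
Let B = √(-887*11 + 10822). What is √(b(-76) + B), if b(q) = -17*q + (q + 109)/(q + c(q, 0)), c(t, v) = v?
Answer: √(1865021 + 1444*√1065)/38 ≈ 36.390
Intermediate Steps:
B = √1065 (B = √(-9757 + 10822) = √1065 ≈ 32.634)
b(q) = -17*q + (109 + q)/q (b(q) = -17*q + (q + 109)/(q + 0) = -17*q + (109 + q)/q)
√(b(-76) + B) = √((1 - 17*(-76) + 109/(-76)) + √1065) = √((1 + 1292 + 109*(-1/76)) + √1065) = √((1 + 1292 - 109/76) + √1065) = √(98159/76 + √1065)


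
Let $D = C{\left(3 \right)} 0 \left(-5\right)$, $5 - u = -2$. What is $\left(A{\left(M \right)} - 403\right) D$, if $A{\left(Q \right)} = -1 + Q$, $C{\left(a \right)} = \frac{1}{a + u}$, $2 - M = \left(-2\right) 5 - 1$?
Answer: $0$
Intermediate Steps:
$u = 7$ ($u = 5 - -2 = 5 + 2 = 7$)
$M = 13$ ($M = 2 - \left(\left(-2\right) 5 - 1\right) = 2 - \left(-10 - 1\right) = 2 - -11 = 2 + 11 = 13$)
$C{\left(a \right)} = \frac{1}{7 + a}$ ($C{\left(a \right)} = \frac{1}{a + 7} = \frac{1}{7 + a}$)
$D = 0$ ($D = \frac{1}{7 + 3} \cdot 0 \left(-5\right) = \frac{1}{10} \cdot 0 \left(-5\right) = 0 \left(-5\right) = 0$)
$\left(A{\left(M \right)} - 403\right) D = \left(\left(-1 + 13\right) - 403\right) 0 = \left(12 - 403\right) 0 = \left(-391\right) 0 = 0$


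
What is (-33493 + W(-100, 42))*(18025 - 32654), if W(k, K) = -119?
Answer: 491709948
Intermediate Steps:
(-33493 + W(-100, 42))*(18025 - 32654) = (-33493 - 119)*(18025 - 32654) = -33612*(-14629) = 491709948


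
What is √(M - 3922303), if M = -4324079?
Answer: I*√8246382 ≈ 2871.7*I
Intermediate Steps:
√(M - 3922303) = √(-4324079 - 3922303) = √(-8246382) = I*√8246382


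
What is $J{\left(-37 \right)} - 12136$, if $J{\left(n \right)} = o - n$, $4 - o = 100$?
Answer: $-12195$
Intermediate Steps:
$o = -96$ ($o = 4 - 100 = -96$)
$J{\left(n \right)} = -96 - n$
$J{\left(-37 \right)} - 12136 = \left(-96 - -37\right) - 12136 = \left(-96 + 37\right) - 12136 = -59 - 12136 = -12195$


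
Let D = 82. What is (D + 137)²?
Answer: 47961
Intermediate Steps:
(D + 137)² = (82 + 137)² = 219² = 47961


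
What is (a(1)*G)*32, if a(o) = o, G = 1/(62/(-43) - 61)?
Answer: -1376/2685 ≈ -0.51248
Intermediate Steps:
G = -43/2685 (G = 1/(62*(-1/43) - 61) = 1/(-62/43 - 61) = 1/(-2685/43) = -43/2685 ≈ -0.016015)
(a(1)*G)*32 = (1*(-43/2685))*32 = -43/2685*32 = -1376/2685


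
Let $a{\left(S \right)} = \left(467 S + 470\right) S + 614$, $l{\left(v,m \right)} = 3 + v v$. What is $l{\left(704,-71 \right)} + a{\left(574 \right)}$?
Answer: $154631305$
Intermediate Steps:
$l{\left(v,m \right)} = 3 + v^{2}$
$a{\left(S \right)} = 614 + S \left(470 + 467 S\right)$ ($a{\left(S \right)} = \left(470 + 467 S\right) S + 614 = S \left(470 + 467 S\right) + 614 = 614 + S \left(470 + 467 S\right)$)
$l{\left(704,-71 \right)} + a{\left(574 \right)} = \left(3 + 704^{2}\right) + \left(614 + 467 \cdot 574^{2} + 470 \cdot 574\right) = \left(3 + 495616\right) + \left(614 + 467 \cdot 329476 + 269780\right) = 495619 + \left(614 + 153865292 + 269780\right) = 495619 + 154135686 = 154631305$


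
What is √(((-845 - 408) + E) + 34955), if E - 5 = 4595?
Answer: √38302 ≈ 195.71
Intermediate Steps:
E = 4600 (E = 5 + 4595 = 4600)
√(((-845 - 408) + E) + 34955) = √(((-845 - 408) + 4600) + 34955) = √((-1253 + 4600) + 34955) = √(3347 + 34955) = √38302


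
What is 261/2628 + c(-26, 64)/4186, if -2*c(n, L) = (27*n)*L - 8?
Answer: 3341025/611156 ≈ 5.4667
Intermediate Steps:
c(n, L) = 4 - 27*L*n/2 (c(n, L) = -((27*n)*L - 8)/2 = -(27*L*n - 8)/2 = -(-8 + 27*L*n)/2 = 4 - 27*L*n/2)
261/2628 + c(-26, 64)/4186 = 261/2628 + (4 - 27/2*64*(-26))/4186 = 261*(1/2628) + (4 + 22464)*(1/4186) = 29/292 + 22468*(1/4186) = 29/292 + 11234/2093 = 3341025/611156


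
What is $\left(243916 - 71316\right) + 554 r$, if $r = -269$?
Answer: $23574$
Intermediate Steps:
$\left(243916 - 71316\right) + 554 r = \left(243916 - 71316\right) + 554 \left(-269\right) = 172600 - 149026 = 23574$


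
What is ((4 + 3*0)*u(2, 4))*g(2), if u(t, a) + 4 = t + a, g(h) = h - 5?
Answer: -24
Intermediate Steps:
g(h) = -5 + h
u(t, a) = -4 + a + t (u(t, a) = -4 + (t + a) = -4 + (a + t) = -4 + a + t)
((4 + 3*0)*u(2, 4))*g(2) = ((4 + 3*0)*(-4 + 4 + 2))*(-5 + 2) = ((4 + 0)*2)*(-3) = (4*2)*(-3) = 8*(-3) = -24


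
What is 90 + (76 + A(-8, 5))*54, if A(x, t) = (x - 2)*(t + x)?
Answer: 5814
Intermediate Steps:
A(x, t) = (-2 + x)*(t + x)
90 + (76 + A(-8, 5))*54 = 90 + (76 + ((-8)² - 2*5 - 2*(-8) + 5*(-8)))*54 = 90 + (76 + (64 - 10 + 16 - 40))*54 = 90 + (76 + 30)*54 = 90 + 106*54 = 90 + 5724 = 5814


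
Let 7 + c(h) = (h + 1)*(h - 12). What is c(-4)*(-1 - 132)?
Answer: -5453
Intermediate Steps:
c(h) = -7 + (1 + h)*(-12 + h) (c(h) = -7 + (h + 1)*(h - 12) = -7 + (1 + h)*(-12 + h))
c(-4)*(-1 - 132) = (-19 + (-4)² - 11*(-4))*(-1 - 132) = (-19 + 16 + 44)*(-133) = 41*(-133) = -5453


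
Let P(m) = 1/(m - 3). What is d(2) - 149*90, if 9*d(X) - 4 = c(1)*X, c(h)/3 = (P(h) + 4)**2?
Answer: -241225/18 ≈ -13401.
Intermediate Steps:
P(m) = 1/(-3 + m)
c(h) = 3*(4 + 1/(-3 + h))**2 (c(h) = 3*(1/(-3 + h) + 4)**2 = 3*(4 + 1/(-3 + h))**2)
d(X) = 4/9 + 49*X/12 (d(X) = 4/9 + ((3*(-11 + 4*1)**2/(-3 + 1)**2)*X)/9 = 4/9 + ((3*(-11 + 4)**2/(-2)**2)*X)/9 = 4/9 + ((3*(-7)**2*(1/4))*X)/9 = 4/9 + ((3*49*(1/4))*X)/9 = 4/9 + (147*X/4)/9 = 4/9 + 49*X/12)
d(2) - 149*90 = (4/9 + (49/12)*2) - 149*90 = (4/9 + 49/6) - 13410 = 155/18 - 13410 = -241225/18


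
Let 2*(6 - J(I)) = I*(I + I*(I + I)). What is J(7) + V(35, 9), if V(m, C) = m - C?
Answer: -671/2 ≈ -335.50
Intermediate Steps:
J(I) = 6 - I*(I + 2*I²)/2 (J(I) = 6 - I*(I + I*(I + I))/2 = 6 - I*(I + I*(2*I))/2 = 6 - I*(I + 2*I²)/2)
J(7) + V(35, 9) = (6 - 1*7³ - ½*7²) + (35 - 1*9) = (6 - 1*343 - ½*49) + (35 - 9) = (6 - 343 - 49/2) + 26 = -723/2 + 26 = -671/2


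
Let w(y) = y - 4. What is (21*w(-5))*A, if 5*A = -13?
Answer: 2457/5 ≈ 491.40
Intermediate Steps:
A = -13/5 (A = (⅕)*(-13) = -13/5 ≈ -2.6000)
w(y) = -4 + y
(21*w(-5))*A = (21*(-4 - 5))*(-13/5) = (21*(-9))*(-13/5) = -189*(-13/5) = 2457/5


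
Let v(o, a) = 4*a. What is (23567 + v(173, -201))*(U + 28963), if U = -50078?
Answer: -480640745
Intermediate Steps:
(23567 + v(173, -201))*(U + 28963) = (23567 + 4*(-201))*(-50078 + 28963) = (23567 - 804)*(-21115) = 22763*(-21115) = -480640745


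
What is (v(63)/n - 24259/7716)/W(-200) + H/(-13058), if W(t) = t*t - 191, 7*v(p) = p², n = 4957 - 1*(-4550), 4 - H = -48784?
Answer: -23745851732635447/6355392762023844 ≈ -3.7363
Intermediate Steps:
H = 48788 (H = 4 - 1*(-48784) = 4 + 48784 = 48788)
n = 9507 (n = 4957 + 4550 = 9507)
v(p) = p²/7
W(t) = -191 + t² (W(t) = t² - 191 = -191 + t²)
(v(63)/n - 24259/7716)/W(-200) + H/(-13058) = (((⅐)*63²)/9507 - 24259/7716)/(-191 + (-200)²) + 48788/(-13058) = (((⅐)*3969)*(1/9507) - 24259*1/7716)/(-191 + 40000) + 48788*(-1/13058) = (567*(1/9507) - 24259/7716)/39809 - 24394/6529 = (189/3169 - 24259/7716)*(1/39809) - 24394/6529 = -75418447/24452004*1/39809 - 24394/6529 = -75418447/973409827236 - 24394/6529 = -23745851732635447/6355392762023844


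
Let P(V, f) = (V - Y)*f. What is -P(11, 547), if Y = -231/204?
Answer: -451275/68 ≈ -6636.4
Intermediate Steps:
Y = -77/68 (Y = -231*1/204 = -77/68 ≈ -1.1324)
P(V, f) = f*(77/68 + V) (P(V, f) = (V - 1*(-77/68))*f = (V + 77/68)*f = (77/68 + V)*f = f*(77/68 + V))
-P(11, 547) = -547*(77 + 68*11)/68 = -547*(77 + 748)/68 = -547*825/68 = -1*451275/68 = -451275/68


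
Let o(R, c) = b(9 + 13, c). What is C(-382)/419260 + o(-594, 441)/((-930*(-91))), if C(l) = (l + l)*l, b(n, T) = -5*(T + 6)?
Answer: 396034169/591366230 ≈ 0.66969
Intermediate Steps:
b(n, T) = -30 - 5*T (b(n, T) = -5*(6 + T) = -30 - 5*T)
o(R, c) = -30 - 5*c
C(l) = 2*l² (C(l) = (2*l)*l = 2*l²)
C(-382)/419260 + o(-594, 441)/((-930*(-91))) = (2*(-382)²)/419260 + (-30 - 5*441)/((-930*(-91))) = (2*145924)*(1/419260) + (-30 - 2205)/84630 = 291848*(1/419260) - 2235*1/84630 = 72962/104815 - 149/5642 = 396034169/591366230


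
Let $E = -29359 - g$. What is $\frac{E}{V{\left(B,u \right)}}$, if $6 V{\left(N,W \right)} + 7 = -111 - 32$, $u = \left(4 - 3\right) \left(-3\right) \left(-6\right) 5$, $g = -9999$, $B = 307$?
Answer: $\frac{3872}{5} \approx 774.4$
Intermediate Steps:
$u = 90$ ($u = 1 \left(-3\right) \left(-6\right) 5 = \left(-3\right) \left(-6\right) 5 = 18 \cdot 5 = 90$)
$V{\left(N,W \right)} = -25$ ($V{\left(N,W \right)} = - \frac{7}{6} + \frac{-111 - 32}{6} = - \frac{7}{6} + \frac{1}{6} \left(-143\right) = - \frac{7}{6} - \frac{143}{6} = -25$)
$E = -19360$ ($E = -29359 - -9999 = -29359 + 9999 = -19360$)
$\frac{E}{V{\left(B,u \right)}} = - \frac{19360}{-25} = \left(-19360\right) \left(- \frac{1}{25}\right) = \frac{3872}{5}$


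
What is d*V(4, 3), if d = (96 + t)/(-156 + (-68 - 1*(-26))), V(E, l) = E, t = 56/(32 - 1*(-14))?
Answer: -4472/2277 ≈ -1.9640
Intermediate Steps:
t = 28/23 (t = 56/(32 + 14) = 56/46 = 56*(1/46) = 28/23 ≈ 1.2174)
d = -1118/2277 (d = (96 + 28/23)/(-156 + (-68 - 1*(-26))) = 2236/(23*(-156 + (-68 + 26))) = 2236/(23*(-156 - 42)) = (2236/23)/(-198) = (2236/23)*(-1/198) = -1118/2277 ≈ -0.49100)
d*V(4, 3) = -1118/2277*4 = -4472/2277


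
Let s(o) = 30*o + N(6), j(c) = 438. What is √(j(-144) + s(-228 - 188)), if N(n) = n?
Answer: 2*I*√3009 ≈ 109.71*I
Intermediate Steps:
s(o) = 6 + 30*o (s(o) = 30*o + 6 = 6 + 30*o)
√(j(-144) + s(-228 - 188)) = √(438 + (6 + 30*(-228 - 188))) = √(438 + (6 + 30*(-416))) = √(438 + (6 - 12480)) = √(438 - 12474) = √(-12036) = 2*I*√3009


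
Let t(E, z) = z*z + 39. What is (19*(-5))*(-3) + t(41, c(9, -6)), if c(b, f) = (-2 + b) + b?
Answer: 580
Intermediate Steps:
c(b, f) = -2 + 2*b
t(E, z) = 39 + z² (t(E, z) = z² + 39 = 39 + z²)
(19*(-5))*(-3) + t(41, c(9, -6)) = (19*(-5))*(-3) + (39 + (-2 + 2*9)²) = -95*(-3) + (39 + (-2 + 18)²) = 285 + (39 + 16²) = 285 + (39 + 256) = 285 + 295 = 580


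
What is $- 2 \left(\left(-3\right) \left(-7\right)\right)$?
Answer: $-42$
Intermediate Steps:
$- 2 \left(\left(-3\right) \left(-7\right)\right) = - 2 \cdot 21 = \left(-1\right) 42 = -42$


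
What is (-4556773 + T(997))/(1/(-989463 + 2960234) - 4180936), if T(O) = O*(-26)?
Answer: 1806288481569/1647933484331 ≈ 1.0961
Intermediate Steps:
T(O) = -26*O
(-4556773 + T(997))/(1/(-989463 + 2960234) - 4180936) = (-4556773 - 26*997)/(1/(-989463 + 2960234) - 4180936) = (-4556773 - 25922)/(1/1970771 - 4180936) = -4582695/(1/1970771 - 4180936) = -4582695/(-8239667421655/1970771) = -4582695*(-1970771/8239667421655) = 1806288481569/1647933484331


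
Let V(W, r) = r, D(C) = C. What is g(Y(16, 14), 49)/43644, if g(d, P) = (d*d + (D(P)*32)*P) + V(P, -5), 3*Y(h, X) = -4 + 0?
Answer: 691459/392796 ≈ 1.7604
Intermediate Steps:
Y(h, X) = -4/3 (Y(h, X) = (-4 + 0)/3 = (⅓)*(-4) = -4/3)
g(d, P) = -5 + d² + 32*P² (g(d, P) = (d*d + (P*32)*P) - 5 = (d² + (32*P)*P) - 5 = (d² + 32*P²) - 5 = -5 + d² + 32*P²)
g(Y(16, 14), 49)/43644 = (-5 + (-4/3)² + 32*49²)/43644 = (-5 + 16/9 + 32*2401)*(1/43644) = (-5 + 16/9 + 76832)*(1/43644) = (691459/9)*(1/43644) = 691459/392796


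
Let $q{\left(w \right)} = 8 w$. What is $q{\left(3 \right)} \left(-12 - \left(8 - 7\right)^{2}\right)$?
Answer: $-312$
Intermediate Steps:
$q{\left(3 \right)} \left(-12 - \left(8 - 7\right)^{2}\right) = 8 \cdot 3 \left(-12 - \left(8 - 7\right)^{2}\right) = 24 \left(-12 - 1^{2}\right) = 24 \left(-12 - 1\right) = 24 \left(-13\right) = -312$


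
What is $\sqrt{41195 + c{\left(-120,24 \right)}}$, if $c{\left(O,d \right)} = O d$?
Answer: $\sqrt{38315} \approx 195.74$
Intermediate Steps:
$\sqrt{41195 + c{\left(-120,24 \right)}} = \sqrt{41195 - 2880} = \sqrt{38315}$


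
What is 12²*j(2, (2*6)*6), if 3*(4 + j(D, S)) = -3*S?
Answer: -10944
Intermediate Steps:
j(D, S) = -4 - S (j(D, S) = -4 + (-3*S)/3 = -4 - S)
12²*j(2, (2*6)*6) = 12²*(-4 - 2*6*6) = 144*(-4 - 12*6) = 144*(-4 - 1*72) = 144*(-4 - 72) = 144*(-76) = -10944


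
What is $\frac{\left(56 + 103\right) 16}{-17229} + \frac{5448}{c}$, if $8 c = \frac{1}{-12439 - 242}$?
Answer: $- \frac{3174091227920}{5743} \approx -5.5269 \cdot 10^{8}$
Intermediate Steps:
$c = - \frac{1}{101448}$ ($c = \frac{1}{8 \left(-12439 - 242\right)} = \frac{1}{8 \left(-12681\right)} = \frac{1}{8} \left(- \frac{1}{12681}\right) = - \frac{1}{101448} \approx -9.8573 \cdot 10^{-6}$)
$\frac{\left(56 + 103\right) 16}{-17229} + \frac{5448}{c} = \frac{\left(56 + 103\right) 16}{-17229} + \frac{5448}{- \frac{1}{101448}} = 159 \cdot 16 \left(- \frac{1}{17229}\right) + 5448 \left(-101448\right) = 2544 \left(- \frac{1}{17229}\right) - 552688704 = - \frac{848}{5743} - 552688704 = - \frac{3174091227920}{5743}$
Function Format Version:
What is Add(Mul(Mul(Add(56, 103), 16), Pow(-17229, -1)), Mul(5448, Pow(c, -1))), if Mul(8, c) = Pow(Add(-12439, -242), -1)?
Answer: Rational(-3174091227920, 5743) ≈ -5.5269e+8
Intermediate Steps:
c = Rational(-1, 101448) (c = Mul(Rational(1, 8), Pow(Add(-12439, -242), -1)) = Mul(Rational(1, 8), Pow(-12681, -1)) = Mul(Rational(1, 8), Rational(-1, 12681)) = Rational(-1, 101448) ≈ -9.8573e-6)
Add(Mul(Mul(Add(56, 103), 16), Pow(-17229, -1)), Mul(5448, Pow(c, -1))) = Add(Mul(Mul(Add(56, 103), 16), Pow(-17229, -1)), Mul(5448, Pow(Rational(-1, 101448), -1))) = Add(Mul(Mul(159, 16), Rational(-1, 17229)), Mul(5448, -101448)) = Add(Mul(2544, Rational(-1, 17229)), -552688704) = Add(Rational(-848, 5743), -552688704) = Rational(-3174091227920, 5743)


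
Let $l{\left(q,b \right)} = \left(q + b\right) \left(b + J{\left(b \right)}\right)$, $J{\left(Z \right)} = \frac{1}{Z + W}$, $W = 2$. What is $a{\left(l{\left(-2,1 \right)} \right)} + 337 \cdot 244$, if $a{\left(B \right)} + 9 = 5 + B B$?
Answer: $\frac{740032}{9} \approx 82226.0$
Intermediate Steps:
$J{\left(Z \right)} = \frac{1}{2 + Z}$ ($J{\left(Z \right)} = \frac{1}{Z + 2} = \frac{1}{2 + Z}$)
$l{\left(q,b \right)} = \left(b + q\right) \left(b + \frac{1}{2 + b}\right)$ ($l{\left(q,b \right)} = \left(q + b\right) \left(b + \frac{1}{2 + b}\right) = \left(b + q\right) \left(b + \frac{1}{2 + b}\right)$)
$a{\left(B \right)} = -4 + B^{2}$ ($a{\left(B \right)} = -9 + \left(5 + B B\right) = -9 + \left(5 + B^{2}\right) = -4 + B^{2}$)
$a{\left(l{\left(-2,1 \right)} \right)} + 337 \cdot 244 = \left(-4 + \left(\frac{1 - 2 + 1 \left(2 + 1\right) \left(1 - 2\right)}{2 + 1}\right)^{2}\right) + 337 \cdot 244 = \left(-4 + \left(\frac{1 - 2 + 1 \cdot 3 \left(-1\right)}{3}\right)^{2}\right) + 82228 = \left(-4 + \left(\frac{1 - 2 - 3}{3}\right)^{2}\right) + 82228 = \left(-4 + \left(\frac{1}{3} \left(-4\right)\right)^{2}\right) + 82228 = \left(-4 + \left(- \frac{4}{3}\right)^{2}\right) + 82228 = \left(-4 + \frac{16}{9}\right) + 82228 = - \frac{20}{9} + 82228 = \frac{740032}{9}$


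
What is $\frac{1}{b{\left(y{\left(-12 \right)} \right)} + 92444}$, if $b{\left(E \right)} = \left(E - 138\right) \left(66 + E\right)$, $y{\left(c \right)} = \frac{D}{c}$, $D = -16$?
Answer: $\frac{9}{749176} \approx 1.2013 \cdot 10^{-5}$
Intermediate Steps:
$y{\left(c \right)} = - \frac{16}{c}$
$b{\left(E \right)} = \left(-138 + E\right) \left(66 + E\right)$
$\frac{1}{b{\left(y{\left(-12 \right)} \right)} + 92444} = \frac{1}{\left(-9108 + \left(- \frac{16}{-12}\right)^{2} - 72 \left(- \frac{16}{-12}\right)\right) + 92444} = \frac{1}{\left(-9108 + \left(\left(-16\right) \left(- \frac{1}{12}\right)\right)^{2} - 72 \left(\left(-16\right) \left(- \frac{1}{12}\right)\right)\right) + 92444} = \frac{1}{\left(-9108 + \left(\frac{4}{3}\right)^{2} - 96\right) + 92444} = \frac{1}{\left(-9108 + \frac{16}{9} - 96\right) + 92444} = \frac{1}{- \frac{82820}{9} + 92444} = \frac{1}{\frac{749176}{9}} = \frac{9}{749176}$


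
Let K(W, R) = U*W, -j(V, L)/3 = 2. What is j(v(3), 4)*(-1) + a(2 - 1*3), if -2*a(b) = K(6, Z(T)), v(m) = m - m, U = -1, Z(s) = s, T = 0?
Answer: 9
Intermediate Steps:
v(m) = 0
j(V, L) = -6 (j(V, L) = -3*2 = -6)
K(W, R) = -W
a(b) = 3 (a(b) = -(-1)*6/2 = -1/2*(-6) = 3)
j(v(3), 4)*(-1) + a(2 - 1*3) = -6*(-1) + 3 = 6 + 3 = 9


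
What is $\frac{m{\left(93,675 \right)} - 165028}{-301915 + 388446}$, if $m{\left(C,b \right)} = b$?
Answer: $- \frac{164353}{86531} \approx -1.8994$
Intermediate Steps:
$\frac{m{\left(93,675 \right)} - 165028}{-301915 + 388446} = \frac{675 - 165028}{-301915 + 388446} = - \frac{164353}{86531}$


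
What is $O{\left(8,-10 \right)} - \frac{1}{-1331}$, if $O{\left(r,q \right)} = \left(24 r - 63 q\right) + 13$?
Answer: $\frac{1111386}{1331} \approx 835.0$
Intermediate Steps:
$O{\left(r,q \right)} = 13 - 63 q + 24 r$ ($O{\left(r,q \right)} = \left(- 63 q + 24 r\right) + 13 = 13 - 63 q + 24 r$)
$O{\left(8,-10 \right)} - \frac{1}{-1331} = \left(13 - -630 + 24 \cdot 8\right) - \frac{1}{-1331} = \left(13 + 630 + 192\right) - - \frac{1}{1331} = 835 + \frac{1}{1331} = \frac{1111386}{1331}$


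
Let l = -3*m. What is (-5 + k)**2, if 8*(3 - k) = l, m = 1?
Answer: 169/64 ≈ 2.6406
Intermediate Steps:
l = -3 (l = -3*1 = -3)
k = 27/8 (k = 3 - 1/8*(-3) = 3 + 3/8 = 27/8 ≈ 3.3750)
(-5 + k)**2 = (-5 + 27/8)**2 = (-13/8)**2 = 169/64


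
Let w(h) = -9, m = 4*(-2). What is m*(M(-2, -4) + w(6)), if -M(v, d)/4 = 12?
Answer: 456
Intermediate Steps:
M(v, d) = -48 (M(v, d) = -4*12 = -48)
m = -8
m*(M(-2, -4) + w(6)) = -8*(-48 - 9) = -8*(-57) = 456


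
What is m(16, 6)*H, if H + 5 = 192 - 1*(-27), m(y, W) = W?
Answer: 1284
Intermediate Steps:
H = 214 (H = -5 + (192 - 1*(-27)) = -5 + (192 + 27) = -5 + 219 = 214)
m(16, 6)*H = 6*214 = 1284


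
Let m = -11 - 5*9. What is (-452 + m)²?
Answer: 258064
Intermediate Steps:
m = -56 (m = -11 - 45 = -56)
(-452 + m)² = (-452 - 56)² = (-508)² = 258064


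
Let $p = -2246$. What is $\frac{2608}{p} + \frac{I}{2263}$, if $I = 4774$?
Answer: $\frac{77750}{81979} \approx 0.94841$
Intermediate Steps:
$\frac{2608}{p} + \frac{I}{2263} = \frac{2608}{-2246} + \frac{4774}{2263} = 2608 \left(- \frac{1}{2246}\right) + 4774 \cdot \frac{1}{2263} = - \frac{1304}{1123} + \frac{154}{73} = \frac{77750}{81979}$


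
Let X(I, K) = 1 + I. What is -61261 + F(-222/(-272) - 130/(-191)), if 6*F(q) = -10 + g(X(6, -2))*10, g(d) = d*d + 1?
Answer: -183538/3 ≈ -61179.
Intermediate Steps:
g(d) = 1 + d² (g(d) = d² + 1 = 1 + d²)
F(q) = 245/3 (F(q) = (-10 + (1 + (1 + 6)²)*10)/6 = (-10 + (1 + 7²)*10)/6 = (-10 + (1 + 49)*10)/6 = (-10 + 50*10)/6 = (-10 + 500)/6 = (⅙)*490 = 245/3)
-61261 + F(-222/(-272) - 130/(-191)) = -61261 + 245/3 = -183538/3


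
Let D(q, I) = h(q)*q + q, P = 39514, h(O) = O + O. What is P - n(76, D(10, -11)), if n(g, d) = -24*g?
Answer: 41338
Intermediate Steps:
h(O) = 2*O
D(q, I) = q + 2*q² (D(q, I) = (2*q)*q + q = 2*q² + q = q + 2*q²)
P - n(76, D(10, -11)) = 39514 - (-24)*76 = 39514 - 1*(-1824) = 39514 + 1824 = 41338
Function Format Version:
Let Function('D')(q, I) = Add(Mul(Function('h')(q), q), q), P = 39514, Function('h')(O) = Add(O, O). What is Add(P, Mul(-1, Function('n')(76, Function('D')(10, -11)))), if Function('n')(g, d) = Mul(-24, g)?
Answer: 41338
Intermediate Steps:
Function('h')(O) = Mul(2, O)
Function('D')(q, I) = Add(q, Mul(2, Pow(q, 2))) (Function('D')(q, I) = Add(Mul(Mul(2, q), q), q) = Add(Mul(2, Pow(q, 2)), q) = Add(q, Mul(2, Pow(q, 2))))
Add(P, Mul(-1, Function('n')(76, Function('D')(10, -11)))) = Add(39514, Mul(-1, Mul(-24, 76))) = Add(39514, Mul(-1, -1824)) = Add(39514, 1824) = 41338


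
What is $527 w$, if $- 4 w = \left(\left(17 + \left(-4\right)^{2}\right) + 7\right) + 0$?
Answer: $-5270$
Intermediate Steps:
$w = -10$ ($w = - \frac{\left(\left(17 + \left(-4\right)^{2}\right) + 7\right) + 0}{4} = - \frac{\left(\left(17 + 16\right) + 7\right) + 0}{4} = - \frac{\left(33 + 7\right) + 0}{4} = - \frac{40 + 0}{4} = \left(- \frac{1}{4}\right) 40 = -10$)
$527 w = 527 \left(-10\right) = -5270$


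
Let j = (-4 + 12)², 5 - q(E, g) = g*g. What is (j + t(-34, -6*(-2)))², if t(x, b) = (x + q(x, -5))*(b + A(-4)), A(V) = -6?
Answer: 67600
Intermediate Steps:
q(E, g) = 5 - g² (q(E, g) = 5 - g*g = 5 - g²)
t(x, b) = (-20 + x)*(-6 + b) (t(x, b) = (x + (5 - 1*(-5)²))*(b - 6) = (x + (5 - 1*25))*(-6 + b) = (x + (5 - 25))*(-6 + b) = (x - 20)*(-6 + b) = (-20 + x)*(-6 + b))
j = 64 (j = 8² = 64)
(j + t(-34, -6*(-2)))² = (64 + (120 - (-120)*(-2) - 6*(-34) - 6*(-2)*(-34)))² = (64 + (120 - 20*12 + 204 + 12*(-34)))² = (64 + (120 - 240 + 204 - 408))² = (64 - 324)² = (-260)² = 67600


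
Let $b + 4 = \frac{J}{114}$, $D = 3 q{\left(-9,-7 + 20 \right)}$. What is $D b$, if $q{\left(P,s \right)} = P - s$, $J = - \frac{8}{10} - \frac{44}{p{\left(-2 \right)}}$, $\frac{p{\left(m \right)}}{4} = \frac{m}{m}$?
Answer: $\frac{25729}{95} \approx 270.83$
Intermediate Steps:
$p{\left(m \right)} = 4$ ($p{\left(m \right)} = 4 \frac{m}{m} = 4 \cdot 1 = 4$)
$J = - \frac{59}{5}$ ($J = - \frac{8}{10} - \frac{44}{4} = \left(-8\right) \frac{1}{10} - 11 = - \frac{4}{5} - 11 = - \frac{59}{5} \approx -11.8$)
$D = -66$ ($D = 3 \left(-9 - \left(-7 + 20\right)\right) = 3 \left(-9 - 13\right) = 3 \left(-22\right) = -66$)
$b = - \frac{2339}{570}$ ($b = -4 - \frac{59}{5 \cdot 114} = -4 - \frac{59}{570} = - \frac{2339}{570} \approx -4.1035$)
$D b = \left(-66\right) \left(- \frac{2339}{570}\right) = \frac{25729}{95}$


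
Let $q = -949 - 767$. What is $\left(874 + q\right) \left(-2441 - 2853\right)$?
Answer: $4457548$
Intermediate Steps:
$q = -1716$
$\left(874 + q\right) \left(-2441 - 2853\right) = \left(874 - 1716\right) \left(-2441 - 2853\right) = \left(-842\right) \left(-5294\right) = 4457548$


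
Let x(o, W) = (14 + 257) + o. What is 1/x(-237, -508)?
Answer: 1/34 ≈ 0.029412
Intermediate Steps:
x(o, W) = 271 + o
1/x(-237, -508) = 1/(271 - 237) = 1/34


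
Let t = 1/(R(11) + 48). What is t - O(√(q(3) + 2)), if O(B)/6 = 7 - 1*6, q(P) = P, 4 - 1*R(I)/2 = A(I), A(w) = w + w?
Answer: -71/12 ≈ -5.9167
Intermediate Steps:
A(w) = 2*w
R(I) = 8 - 4*I
O(B) = 6 (O(B) = 6*(7 - 1*6) = 6*(7 - 6) = 6*1 = 6)
t = 1/12 (t = 1/((8 - 4*11) + 48) = 1/((8 - 44) + 48) = 1/(-36 + 48) = 1/12 ≈ 0.083333)
t - O(√(q(3) + 2)) = 1/12 - 1*6 = 1/12 - 6 = -71/12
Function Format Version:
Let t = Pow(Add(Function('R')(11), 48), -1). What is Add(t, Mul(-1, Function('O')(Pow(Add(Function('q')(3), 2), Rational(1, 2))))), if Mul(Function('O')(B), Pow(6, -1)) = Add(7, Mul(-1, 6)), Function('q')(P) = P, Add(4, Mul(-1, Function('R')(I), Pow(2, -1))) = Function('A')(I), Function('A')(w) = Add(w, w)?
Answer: Rational(-71, 12) ≈ -5.9167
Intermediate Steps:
Function('A')(w) = Mul(2, w)
Function('R')(I) = Add(8, Mul(-4, I)) (Function('R')(I) = Add(8, Mul(-2, Mul(2, I))) = Add(8, Mul(-4, I)))
Function('O')(B) = 6 (Function('O')(B) = Mul(6, Add(7, Mul(-1, 6))) = Mul(6, Add(7, -6)) = Mul(6, 1) = 6)
t = Rational(1, 12) (t = Pow(Add(Add(8, Mul(-4, 11)), 48), -1) = Pow(Add(Add(8, -44), 48), -1) = Pow(Add(-36, 48), -1) = Pow(12, -1) = Rational(1, 12) ≈ 0.083333)
Add(t, Mul(-1, Function('O')(Pow(Add(Function('q')(3), 2), Rational(1, 2))))) = Add(Rational(1, 12), Mul(-1, 6)) = Add(Rational(1, 12), -6) = Rational(-71, 12)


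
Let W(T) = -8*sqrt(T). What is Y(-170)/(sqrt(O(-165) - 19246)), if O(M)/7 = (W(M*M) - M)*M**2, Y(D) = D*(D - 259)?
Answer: -72930*I*sqrt(220133371)/220133371 ≈ -4.9155*I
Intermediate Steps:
Y(D) = D*(-259 + D)
O(M) = 7*M**2*(-M - 8*sqrt(M**2)) (O(M) = 7*((-8*sqrt(M**2) - M)*M**2) = 7*((-M - 8*sqrt(M**2))*M**2) = 7*(M**2*(-M - 8*sqrt(M**2))) = 7*M**2*(-M - 8*sqrt(M**2)))
Y(-170)/(sqrt(O(-165) - 19246)) = (-170*(-259 - 170))/(sqrt(7*(-165)**2*(-1*(-165) - 8*sqrt((-165)**2)) - 19246)) = (-170*(-429))/(sqrt(7*27225*(165 - 8*sqrt(27225)) - 19246)) = 72930/(sqrt(7*27225*(165 - 8*165) - 19246)) = 72930/(sqrt(7*27225*(165 - 1320) - 19246)) = 72930/(sqrt(7*27225*(-1155) - 19246)) = 72930/(sqrt(-220114125 - 19246)) = 72930/(sqrt(-220133371)) = 72930/((I*sqrt(220133371))) = 72930*(-I*sqrt(220133371)/220133371) = -72930*I*sqrt(220133371)/220133371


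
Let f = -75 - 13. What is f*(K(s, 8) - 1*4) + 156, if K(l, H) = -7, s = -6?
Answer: 1124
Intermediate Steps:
f = -88
f*(K(s, 8) - 1*4) + 156 = -88*(-7 - 1*4) + 156 = -88*(-7 - 4) + 156 = -88*(-11) + 156 = 968 + 156 = 1124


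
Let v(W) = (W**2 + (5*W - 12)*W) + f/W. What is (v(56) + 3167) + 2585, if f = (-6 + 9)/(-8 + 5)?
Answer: 1338175/56 ≈ 23896.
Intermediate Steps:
f = -1 (f = 3/(-3) = 3*(-1/3) = -1)
v(W) = W**2 - 1/W + W*(-12 + 5*W) (v(W) = (W**2 + (5*W - 12)*W) - 1/W = (W**2 + (-12 + 5*W)*W) - 1/W = (W**2 + W*(-12 + 5*W)) - 1/W = W**2 - 1/W + W*(-12 + 5*W))
(v(56) + 3167) + 2585 = ((-1 + 6*56**2*(-2 + 56))/56 + 3167) + 2585 = ((-1 + 6*3136*54)/56 + 3167) + 2585 = ((-1 + 1016064)/56 + 3167) + 2585 = ((1/56)*1016063 + 3167) + 2585 = (1016063/56 + 3167) + 2585 = 1193415/56 + 2585 = 1338175/56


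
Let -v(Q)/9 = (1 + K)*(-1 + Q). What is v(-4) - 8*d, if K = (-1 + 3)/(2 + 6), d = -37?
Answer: 1409/4 ≈ 352.25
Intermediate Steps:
K = ¼ (K = 2/8 = 2*(⅛) = ¼ ≈ 0.25000)
v(Q) = 45/4 - 45*Q/4 (v(Q) = -9*(1 + ¼)*(-1 + Q) = -45*(-1 + Q)/4 = -9*(-5/4 + 5*Q/4) = 45/4 - 45*Q/4)
v(-4) - 8*d = (45/4 - 45/4*(-4)) - 8*(-37) = (45/4 + 45) + 296 = 225/4 + 296 = 1409/4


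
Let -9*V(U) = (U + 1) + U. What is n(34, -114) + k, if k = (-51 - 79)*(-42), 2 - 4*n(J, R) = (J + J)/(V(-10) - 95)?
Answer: 4565131/836 ≈ 5460.7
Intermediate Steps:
V(U) = -⅑ - 2*U/9 (V(U) = -((U + 1) + U)/9 = -((1 + U) + U)/9 = -(1 + 2*U)/9 = -⅑ - 2*U/9)
n(J, R) = ½ + 9*J/1672 (n(J, R) = ½ - (J + J)/(4*((-⅑ - 2/9*(-10)) - 95)) = ½ - 2*J/(4*((-⅑ + 20/9) - 95)) = ½ - 2*J/(4*(19/9 - 95)) = ½ - 2*J/(4*(-836/9)) = ½ - 2*J*(-9)/(4*836) = ½ - (-9)*J/1672 = ½ + 9*J/1672)
k = 5460 (k = -130*(-42) = 5460)
n(34, -114) + k = (½ + (9/1672)*34) + 5460 = (½ + 153/836) + 5460 = 571/836 + 5460 = 4565131/836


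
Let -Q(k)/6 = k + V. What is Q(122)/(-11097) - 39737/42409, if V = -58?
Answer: -141558811/156870891 ≈ -0.90239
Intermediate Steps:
Q(k) = 348 - 6*k (Q(k) = -6*(k - 58) = -6*(-58 + k) = 348 - 6*k)
Q(122)/(-11097) - 39737/42409 = (348 - 6*122)/(-11097) - 39737/42409 = (348 - 732)*(-1/11097) - 39737*1/42409 = -384*(-1/11097) - 39737/42409 = 128/3699 - 39737/42409 = -141558811/156870891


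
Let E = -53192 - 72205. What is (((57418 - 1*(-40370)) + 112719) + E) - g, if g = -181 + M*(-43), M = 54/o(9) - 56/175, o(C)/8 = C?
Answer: 8530949/100 ≈ 85310.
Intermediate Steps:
E = -125397
o(C) = 8*C
M = 43/100 (M = 54/((8*9)) - 56/175 = 54/72 - 56*1/175 = 54*(1/72) - 8/25 = ¾ - 8/25 = 43/100 ≈ 0.43000)
g = -19949/100 (g = -181 + (43/100)*(-43) = -181 - 1849/100 = -19949/100 ≈ -199.49)
(((57418 - 1*(-40370)) + 112719) + E) - g = (((57418 - 1*(-40370)) + 112719) - 125397) - 1*(-19949/100) = (((57418 + 40370) + 112719) - 125397) + 19949/100 = ((97788 + 112719) - 125397) + 19949/100 = (210507 - 125397) + 19949/100 = 85110 + 19949/100 = 8530949/100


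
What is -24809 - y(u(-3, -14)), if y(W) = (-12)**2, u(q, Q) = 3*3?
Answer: -24953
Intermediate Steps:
u(q, Q) = 9
y(W) = 144
-24809 - y(u(-3, -14)) = -24809 - 1*144 = -24809 - 144 = -24953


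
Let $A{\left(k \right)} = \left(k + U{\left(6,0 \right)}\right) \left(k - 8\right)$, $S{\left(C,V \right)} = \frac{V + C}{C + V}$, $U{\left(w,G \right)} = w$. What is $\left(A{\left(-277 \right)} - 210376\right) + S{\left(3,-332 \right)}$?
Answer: $-133140$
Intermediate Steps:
$S{\left(C,V \right)} = 1$ ($S{\left(C,V \right)} = \frac{C + V}{C + V} = 1$)
$A{\left(k \right)} = \left(-8 + k\right) \left(6 + k\right)$ ($A{\left(k \right)} = \left(k + 6\right) \left(k - 8\right) = \left(6 + k\right) \left(-8 + k\right) = \left(-8 + k\right) \left(6 + k\right)$)
$\left(A{\left(-277 \right)} - 210376\right) + S{\left(3,-332 \right)} = \left(\left(-48 + \left(-277\right)^{2} - -554\right) - 210376\right) + 1 = \left(\left(-48 + 76729 + 554\right) - 210376\right) + 1 = \left(77235 - 210376\right) + 1 = -133141 + 1 = -133140$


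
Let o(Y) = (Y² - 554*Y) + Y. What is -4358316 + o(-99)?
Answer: -4293768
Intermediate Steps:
o(Y) = Y² - 553*Y
-4358316 + o(-99) = -4358316 - 99*(-553 - 99) = -4358316 - 99*(-652) = -4358316 + 64548 = -4293768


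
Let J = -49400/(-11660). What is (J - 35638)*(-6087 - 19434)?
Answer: 530185606164/583 ≈ 9.0941e+8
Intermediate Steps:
J = 2470/583 (J = -49400*(-1/11660) = 2470/583 ≈ 4.2367)
(J - 35638)*(-6087 - 19434) = (2470/583 - 35638)*(-6087 - 19434) = -20774484/583*(-25521) = 530185606164/583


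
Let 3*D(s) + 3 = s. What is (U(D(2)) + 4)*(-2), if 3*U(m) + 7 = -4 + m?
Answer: -4/9 ≈ -0.44444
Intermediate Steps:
D(s) = -1 + s/3
U(m) = -11/3 + m/3 (U(m) = -7/3 + (-4 + m)/3 = -7/3 + (-4/3 + m/3) = -11/3 + m/3)
(U(D(2)) + 4)*(-2) = ((-11/3 + (-1 + (⅓)*2)/3) + 4)*(-2) = ((-11/3 + (-1 + ⅔)/3) + 4)*(-2) = ((-11/3 + (⅓)*(-⅓)) + 4)*(-2) = ((-11/3 - ⅑) + 4)*(-2) = (-34/9 + 4)*(-2) = (2/9)*(-2) = -4/9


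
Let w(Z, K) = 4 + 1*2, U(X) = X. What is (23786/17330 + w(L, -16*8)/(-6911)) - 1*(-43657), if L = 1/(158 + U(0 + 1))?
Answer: 2614429851988/59883815 ≈ 43658.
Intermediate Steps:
L = 1/159 (L = 1/(158 + (0 + 1)) = 1/(158 + 1) = 1/159 ≈ 0.0062893)
w(Z, K) = 6 (w(Z, K) = 4 + 2 = 6)
(23786/17330 + w(L, -16*8)/(-6911)) - 1*(-43657) = (23786/17330 + 6/(-6911)) - 1*(-43657) = (23786*(1/17330) + 6*(-1/6911)) + 43657 = (11893/8665 - 6/6911) + 43657 = 82140533/59883815 + 43657 = 2614429851988/59883815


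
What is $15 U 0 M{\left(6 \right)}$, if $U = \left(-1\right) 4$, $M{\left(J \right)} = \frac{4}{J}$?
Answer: $0$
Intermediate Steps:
$U = -4$
$15 U 0 M{\left(6 \right)} = 15 \left(-4\right) 0 \cdot \frac{4}{6} = - 60 \cdot 0 \cdot 4 \cdot \frac{1}{6} = - 60 \cdot 0 \cdot \frac{2}{3} = \left(-60\right) 0 = 0$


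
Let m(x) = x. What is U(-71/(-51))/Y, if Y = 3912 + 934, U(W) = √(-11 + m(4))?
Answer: I*√7/4846 ≈ 0.00054597*I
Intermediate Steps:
U(W) = I*√7 (U(W) = √(-11 + 4) = √(-7) = I*√7)
Y = 4846
U(-71/(-51))/Y = (I*√7)/4846 = (I*√7)*(1/4846) = I*√7/4846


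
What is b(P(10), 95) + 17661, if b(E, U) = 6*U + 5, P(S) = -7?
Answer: 18236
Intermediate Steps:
b(E, U) = 5 + 6*U
b(P(10), 95) + 17661 = (5 + 6*95) + 17661 = (5 + 570) + 17661 = 575 + 17661 = 18236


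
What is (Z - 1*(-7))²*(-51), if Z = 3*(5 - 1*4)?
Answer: -5100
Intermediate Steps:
Z = 3 (Z = 3*(5 - 4) = 3*1 = 3)
(Z - 1*(-7))²*(-51) = (3 - 1*(-7))²*(-51) = (3 + 7)²*(-51) = 10²*(-51) = 100*(-51) = -5100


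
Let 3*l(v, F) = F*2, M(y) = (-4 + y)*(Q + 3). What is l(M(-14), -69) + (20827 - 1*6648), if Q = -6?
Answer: 14133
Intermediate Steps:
M(y) = 12 - 3*y (M(y) = (-4 + y)*(-6 + 3) = (-4 + y)*(-3) = 12 - 3*y)
l(v, F) = 2*F/3 (l(v, F) = (F*2)/3 = (2*F)/3 = 2*F/3)
l(M(-14), -69) + (20827 - 1*6648) = (⅔)*(-69) + (20827 - 1*6648) = -46 + (20827 - 6648) = -46 + 14179 = 14133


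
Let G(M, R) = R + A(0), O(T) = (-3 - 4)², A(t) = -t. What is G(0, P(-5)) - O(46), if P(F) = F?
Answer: -54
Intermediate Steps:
O(T) = 49 (O(T) = (-7)² = 49)
G(M, R) = R (G(M, R) = R - 1*0 = R + 0 = R)
G(0, P(-5)) - O(46) = -5 - 1*49 = -5 - 49 = -54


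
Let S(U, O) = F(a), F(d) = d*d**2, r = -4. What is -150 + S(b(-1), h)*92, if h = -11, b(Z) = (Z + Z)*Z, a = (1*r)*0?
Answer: -150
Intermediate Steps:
a = 0 (a = (1*(-4))*0 = -4*0 = 0)
b(Z) = 2*Z**2 (b(Z) = (2*Z)*Z = 2*Z**2)
F(d) = d**3
S(U, O) = 0 (S(U, O) = 0**3 = 0)
-150 + S(b(-1), h)*92 = -150 + 0*92 = -150 + 0 = -150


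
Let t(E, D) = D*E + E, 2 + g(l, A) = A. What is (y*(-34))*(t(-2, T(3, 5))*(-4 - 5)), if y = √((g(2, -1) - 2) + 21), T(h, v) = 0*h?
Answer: -2448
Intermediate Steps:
g(l, A) = -2 + A
T(h, v) = 0
t(E, D) = E + D*E
y = 4 (y = √(((-2 - 1) - 2) + 21) = √((-3 - 2) + 21) = √(-5 + 21) = √16 = 4)
(y*(-34))*(t(-2, T(3, 5))*(-4 - 5)) = (4*(-34))*((-2*(1 + 0))*(-4 - 5)) = -136*(-2*1)*(-9) = -(-272)*(-9) = -136*18 = -2448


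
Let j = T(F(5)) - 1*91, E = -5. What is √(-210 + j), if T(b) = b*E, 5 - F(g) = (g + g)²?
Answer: √174 ≈ 13.191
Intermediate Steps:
F(g) = 5 - 4*g² (F(g) = 5 - (g + g)² = 5 - (2*g)² = 5 - 4*g²)
T(b) = -5*b (T(b) = b*(-5) = -5*b)
j = 384 (j = -5*(5 - 4*5²) - 1*91 = -5*(5 - 4*25) - 91 = -5*(5 - 100) - 91 = -5*(-95) - 91 = 475 - 91 = 384)
√(-210 + j) = √(-210 + 384) = √174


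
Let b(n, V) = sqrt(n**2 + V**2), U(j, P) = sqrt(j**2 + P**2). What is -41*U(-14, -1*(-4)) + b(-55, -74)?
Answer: sqrt(8501) - 82*sqrt(53) ≈ -504.77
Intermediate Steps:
U(j, P) = sqrt(P**2 + j**2)
b(n, V) = sqrt(V**2 + n**2)
-41*U(-14, -1*(-4)) + b(-55, -74) = -41*sqrt((-1*(-4))**2 + (-14)**2) + sqrt((-74)**2 + (-55)**2) = -41*sqrt(4**2 + 196) + sqrt(5476 + 3025) = -41*sqrt(16 + 196) + sqrt(8501) = -82*sqrt(53) + sqrt(8501) = sqrt(8501) - 82*sqrt(53)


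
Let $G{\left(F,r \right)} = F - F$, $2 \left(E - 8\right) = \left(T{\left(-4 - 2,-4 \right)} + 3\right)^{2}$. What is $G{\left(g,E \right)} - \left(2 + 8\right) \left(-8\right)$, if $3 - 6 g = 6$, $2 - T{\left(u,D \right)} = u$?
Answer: $80$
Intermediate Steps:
$T{\left(u,D \right)} = 2 - u$
$g = - \frac{1}{2}$ ($g = \frac{1}{2} - 1 = - \frac{1}{2} \approx -0.5$)
$E = \frac{137}{2}$ ($E = 8 + \frac{\left(\left(2 - \left(-4 - 2\right)\right) + 3\right)^{2}}{2} = 8 + \frac{\left(\left(2 - -6\right) + 3\right)^{2}}{2} = 8 + \frac{\left(\left(2 + 6\right) + 3\right)^{2}}{2} = 8 + \frac{\left(8 + 3\right)^{2}}{2} = 8 + \frac{11^{2}}{2} = 8 + \frac{1}{2} \cdot 121 = 8 + \frac{121}{2} = \frac{137}{2} \approx 68.5$)
$G{\left(F,r \right)} = 0$
$G{\left(g,E \right)} - \left(2 + 8\right) \left(-8\right) = 0 - \left(2 + 8\right) \left(-8\right) = 0 - 10 \left(-8\right) = 0 - -80 = 0 + 80 = 80$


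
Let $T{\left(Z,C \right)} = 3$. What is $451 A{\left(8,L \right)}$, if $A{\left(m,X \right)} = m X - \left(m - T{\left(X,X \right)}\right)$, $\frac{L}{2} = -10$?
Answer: $-74415$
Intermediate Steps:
$L = -20$ ($L = 2 \left(-10\right) = -20$)
$A{\left(m,X \right)} = 3 - m + X m$ ($A{\left(m,X \right)} = m X - \left(-3 + m\right) = X m - \left(-3 + m\right) = 3 - m + X m$)
$451 A{\left(8,L \right)} = 451 \left(3 - 8 - 160\right) = 451 \left(-165\right) = -74415$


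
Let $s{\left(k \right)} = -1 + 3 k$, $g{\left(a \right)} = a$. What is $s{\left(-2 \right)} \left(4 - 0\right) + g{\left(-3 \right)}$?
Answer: $-31$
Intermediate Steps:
$s{\left(-2 \right)} \left(4 - 0\right) + g{\left(-3 \right)} = \left(-1 + 3 \left(-2\right)\right) \left(4 - 0\right) - 3 = \left(-1 - 6\right) \left(4 + 0\right) - 3 = \left(-7\right) 4 - 3 = -28 - 3 = -31$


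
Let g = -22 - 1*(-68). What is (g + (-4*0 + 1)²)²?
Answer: 2209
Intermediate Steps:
g = 46 (g = -22 + 68 = 46)
(g + (-4*0 + 1)²)² = (46 + (-4*0 + 1)²)² = (46 + (0 + 1)²)² = (46 + 1²)² = (46 + 1)² = 47² = 2209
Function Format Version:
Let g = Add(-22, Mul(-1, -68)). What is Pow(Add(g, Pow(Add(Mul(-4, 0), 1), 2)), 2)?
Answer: 2209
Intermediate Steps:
g = 46 (g = Add(-22, 68) = 46)
Pow(Add(g, Pow(Add(Mul(-4, 0), 1), 2)), 2) = Pow(Add(46, Pow(Add(Mul(-4, 0), 1), 2)), 2) = Pow(Add(46, Pow(Add(0, 1), 2)), 2) = Pow(Add(46, Pow(1, 2)), 2) = Pow(Add(46, 1), 2) = Pow(47, 2) = 2209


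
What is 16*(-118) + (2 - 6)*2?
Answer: -1896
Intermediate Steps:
16*(-118) + (2 - 6)*2 = -1888 - 4*2 = -1888 - 8 = -1896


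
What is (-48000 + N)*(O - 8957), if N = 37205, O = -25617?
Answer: 373226330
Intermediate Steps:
(-48000 + N)*(O - 8957) = (-48000 + 37205)*(-25617 - 8957) = -10795*(-34574) = 373226330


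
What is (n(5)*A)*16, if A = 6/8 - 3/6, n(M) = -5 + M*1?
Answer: 0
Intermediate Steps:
n(M) = -5 + M
A = ¼ (A = 6*(⅛) - 3*⅙ = ¾ - ½ = ¼ ≈ 0.25000)
(n(5)*A)*16 = ((-5 + 5)*(¼))*16 = (0*(¼))*16 = 0*16 = 0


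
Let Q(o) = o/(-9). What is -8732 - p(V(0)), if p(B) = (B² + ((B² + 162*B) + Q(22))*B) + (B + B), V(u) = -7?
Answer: -147412/9 ≈ -16379.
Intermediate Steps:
Q(o) = -o/9 (Q(o) = o*(-⅑) = -o/9)
p(B) = B² + 2*B + B*(-22/9 + B² + 162*B) (p(B) = (B² + ((B² + 162*B) - ⅑*22)*B) + (B + B) = (B² + ((B² + 162*B) - 22/9)*B) + 2*B = (B² + (-22/9 + B² + 162*B)*B) + 2*B = (B² + B*(-22/9 + B² + 162*B)) + 2*B = B² + 2*B + B*(-22/9 + B² + 162*B))
-8732 - p(V(0)) = -8732 - (-7)*(-4 + 9*(-7)² + 1467*(-7))/9 = -8732 - (-7)*(-4 + 9*49 - 10269)/9 = -8732 - (-7)*(-4 + 441 - 10269)/9 = -8732 - (-7)*(-9832)/9 = -8732 - 1*68824/9 = -8732 - 68824/9 = -147412/9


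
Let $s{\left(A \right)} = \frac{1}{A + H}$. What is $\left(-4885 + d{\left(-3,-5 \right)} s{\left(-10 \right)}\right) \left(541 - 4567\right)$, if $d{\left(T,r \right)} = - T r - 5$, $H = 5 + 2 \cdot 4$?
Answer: $19693850$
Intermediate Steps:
$H = 13$ ($H = 5 + 8 = 13$)
$s{\left(A \right)} = \frac{1}{13 + A}$ ($s{\left(A \right)} = \frac{1}{A + 13} = \frac{1}{13 + A}$)
$d{\left(T,r \right)} = -5 - T r$ ($d{\left(T,r \right)} = - T r - 5 = -5 - T r$)
$\left(-4885 + d{\left(-3,-5 \right)} s{\left(-10 \right)}\right) \left(541 - 4567\right) = \left(-4885 + \frac{-5 - \left(-3\right) \left(-5\right)}{13 - 10}\right) \left(541 - 4567\right) = \left(-4885 + \frac{-5 - 15}{3}\right) \left(-4026\right) = \left(-4885 - \frac{20}{3}\right) \left(-4026\right) = \left(- \frac{14675}{3}\right) \left(-4026\right) = 19693850$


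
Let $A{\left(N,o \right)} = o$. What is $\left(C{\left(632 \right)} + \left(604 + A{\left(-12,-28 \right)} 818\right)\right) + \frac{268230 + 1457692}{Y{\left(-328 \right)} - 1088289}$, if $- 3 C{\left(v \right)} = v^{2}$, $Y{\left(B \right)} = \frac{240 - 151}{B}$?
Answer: $- \frac{166460191530692}{1070876643} \approx -1.5544 \cdot 10^{5}$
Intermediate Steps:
$Y{\left(B \right)} = \frac{89}{B}$ ($Y{\left(B \right)} = \frac{240 - 151}{B} = \frac{89}{B}$)
$C{\left(v \right)} = - \frac{v^{2}}{3}$
$\left(C{\left(632 \right)} + \left(604 + A{\left(-12,-28 \right)} 818\right)\right) + \frac{268230 + 1457692}{Y{\left(-328 \right)} - 1088289} = \left(- \frac{632^{2}}{3} + \left(604 - 22904\right)\right) + \frac{268230 + 1457692}{\frac{89}{-328} - 1088289} = \left(\left(- \frac{1}{3}\right) 399424 + \left(604 - 22904\right)\right) + \frac{1725922}{89 \left(- \frac{1}{328}\right) - 1088289} = \left(- \frac{399424}{3} - 22300\right) + \frac{1725922}{- \frac{89}{328} - 1088289} = - \frac{466324}{3} + \frac{1725922}{- \frac{356958881}{328}} = - \frac{466324}{3} + 1725922 \left(- \frac{328}{356958881}\right) = - \frac{466324}{3} - \frac{566102416}{356958881} = - \frac{166460191530692}{1070876643}$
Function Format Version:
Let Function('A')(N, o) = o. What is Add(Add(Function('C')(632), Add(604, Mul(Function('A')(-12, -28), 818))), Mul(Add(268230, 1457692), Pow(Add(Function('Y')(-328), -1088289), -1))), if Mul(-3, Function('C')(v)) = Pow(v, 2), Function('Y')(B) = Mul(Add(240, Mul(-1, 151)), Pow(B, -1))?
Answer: Rational(-166460191530692, 1070876643) ≈ -1.5544e+5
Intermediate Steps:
Function('Y')(B) = Mul(89, Pow(B, -1)) (Function('Y')(B) = Mul(Add(240, -151), Pow(B, -1)) = Mul(89, Pow(B, -1)))
Function('C')(v) = Mul(Rational(-1, 3), Pow(v, 2))
Add(Add(Function('C')(632), Add(604, Mul(Function('A')(-12, -28), 818))), Mul(Add(268230, 1457692), Pow(Add(Function('Y')(-328), -1088289), -1))) = Add(Add(Mul(Rational(-1, 3), Pow(632, 2)), Add(604, Mul(-28, 818))), Mul(Add(268230, 1457692), Pow(Add(Mul(89, Pow(-328, -1)), -1088289), -1))) = Add(Add(Mul(Rational(-1, 3), 399424), Add(604, -22904)), Mul(1725922, Pow(Add(Mul(89, Rational(-1, 328)), -1088289), -1))) = Add(Add(Rational(-399424, 3), -22300), Mul(1725922, Pow(Add(Rational(-89, 328), -1088289), -1))) = Add(Rational(-466324, 3), Mul(1725922, Pow(Rational(-356958881, 328), -1))) = Add(Rational(-466324, 3), Mul(1725922, Rational(-328, 356958881))) = Add(Rational(-466324, 3), Rational(-566102416, 356958881)) = Rational(-166460191530692, 1070876643)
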